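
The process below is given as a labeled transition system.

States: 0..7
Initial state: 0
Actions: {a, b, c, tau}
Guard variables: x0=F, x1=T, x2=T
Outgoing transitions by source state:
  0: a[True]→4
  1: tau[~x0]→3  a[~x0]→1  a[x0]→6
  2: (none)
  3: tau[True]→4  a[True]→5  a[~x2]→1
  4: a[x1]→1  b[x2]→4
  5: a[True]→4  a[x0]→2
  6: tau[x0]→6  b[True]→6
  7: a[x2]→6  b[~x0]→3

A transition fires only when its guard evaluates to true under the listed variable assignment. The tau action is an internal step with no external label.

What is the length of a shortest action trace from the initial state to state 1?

Answer: 2

Working:
BFS to 1:
  Layer 0: {0}
  Layer 1: {4}
  Layer 2: {1}
1 enters at depth 2; path a·a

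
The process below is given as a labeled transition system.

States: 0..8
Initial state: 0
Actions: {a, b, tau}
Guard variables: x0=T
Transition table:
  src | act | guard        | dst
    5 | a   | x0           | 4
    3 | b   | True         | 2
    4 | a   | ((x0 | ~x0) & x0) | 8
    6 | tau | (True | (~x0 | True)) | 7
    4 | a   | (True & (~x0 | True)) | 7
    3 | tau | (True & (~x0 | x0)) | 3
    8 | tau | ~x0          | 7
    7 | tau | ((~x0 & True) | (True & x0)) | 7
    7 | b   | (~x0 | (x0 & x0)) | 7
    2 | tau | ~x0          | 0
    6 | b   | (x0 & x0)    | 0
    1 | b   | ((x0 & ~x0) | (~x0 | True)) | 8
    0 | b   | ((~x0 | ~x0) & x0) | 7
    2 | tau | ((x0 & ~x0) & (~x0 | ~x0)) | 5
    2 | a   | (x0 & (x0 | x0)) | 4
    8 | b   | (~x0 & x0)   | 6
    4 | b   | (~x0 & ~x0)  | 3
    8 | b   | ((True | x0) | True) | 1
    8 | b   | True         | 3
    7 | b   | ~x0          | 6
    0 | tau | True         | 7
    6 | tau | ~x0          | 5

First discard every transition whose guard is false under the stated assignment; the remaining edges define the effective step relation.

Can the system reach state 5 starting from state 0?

Answer: UNREACHABLE

Analysis:
Guard filter leaves 14 enabled edge(s).
depth 0: {0}
depth 1: {7}  total {0,7}
Reachable = {0,7}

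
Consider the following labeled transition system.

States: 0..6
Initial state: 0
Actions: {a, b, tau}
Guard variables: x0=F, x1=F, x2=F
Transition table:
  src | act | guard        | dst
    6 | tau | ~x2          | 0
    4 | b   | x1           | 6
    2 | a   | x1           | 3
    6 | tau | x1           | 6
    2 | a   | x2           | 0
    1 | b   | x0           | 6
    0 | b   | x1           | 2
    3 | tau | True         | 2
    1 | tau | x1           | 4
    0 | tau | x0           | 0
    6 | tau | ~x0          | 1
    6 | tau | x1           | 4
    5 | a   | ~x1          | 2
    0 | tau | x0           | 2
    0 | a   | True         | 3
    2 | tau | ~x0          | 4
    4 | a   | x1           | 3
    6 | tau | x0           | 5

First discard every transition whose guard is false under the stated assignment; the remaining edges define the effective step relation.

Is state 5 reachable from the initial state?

After dropping false guards: 6 live edges.
depth 0: {0}
depth 1: {3}  cumulative {0,3}
depth 2: {2}  cumulative {0,2,3}
depth 3: {4}  cumulative {0,2,3,4}
Reach set: {0,2,3,4}

Answer: UNREACHABLE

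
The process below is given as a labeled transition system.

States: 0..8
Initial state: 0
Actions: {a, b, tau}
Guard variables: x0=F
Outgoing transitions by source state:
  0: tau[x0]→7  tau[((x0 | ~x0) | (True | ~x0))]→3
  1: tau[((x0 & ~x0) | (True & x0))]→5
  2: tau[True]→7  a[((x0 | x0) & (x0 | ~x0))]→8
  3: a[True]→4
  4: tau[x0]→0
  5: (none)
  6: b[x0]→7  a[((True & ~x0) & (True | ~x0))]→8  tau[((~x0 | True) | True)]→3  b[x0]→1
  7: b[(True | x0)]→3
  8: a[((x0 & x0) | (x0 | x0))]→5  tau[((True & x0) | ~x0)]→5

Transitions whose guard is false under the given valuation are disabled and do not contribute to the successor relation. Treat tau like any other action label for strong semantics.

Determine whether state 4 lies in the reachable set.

Answer: REACHABLE

Trace:
After dropping false guards: 7 live edges.
depth 0: {0}
depth 1: {3}  total {0,3}
depth 2: {4}  total {0,3,4}
Reach set: {0,3,4}
trace reaching 4: tau·a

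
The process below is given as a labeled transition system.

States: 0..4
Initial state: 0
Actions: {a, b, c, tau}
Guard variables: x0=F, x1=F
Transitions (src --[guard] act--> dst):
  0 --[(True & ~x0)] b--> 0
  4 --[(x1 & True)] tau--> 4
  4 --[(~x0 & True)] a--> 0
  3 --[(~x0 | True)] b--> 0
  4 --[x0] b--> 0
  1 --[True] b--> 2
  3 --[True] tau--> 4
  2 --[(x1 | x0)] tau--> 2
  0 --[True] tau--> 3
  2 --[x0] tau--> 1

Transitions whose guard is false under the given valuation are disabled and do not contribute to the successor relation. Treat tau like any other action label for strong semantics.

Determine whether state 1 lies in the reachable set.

After dropping false guards: 6 live edges.
Layer 0: {0}
Layer 1: {3}  now seen {0,3}
Layer 2: {4}  now seen {0,3,4}
Reach set: {0,3,4}

Answer: UNREACHABLE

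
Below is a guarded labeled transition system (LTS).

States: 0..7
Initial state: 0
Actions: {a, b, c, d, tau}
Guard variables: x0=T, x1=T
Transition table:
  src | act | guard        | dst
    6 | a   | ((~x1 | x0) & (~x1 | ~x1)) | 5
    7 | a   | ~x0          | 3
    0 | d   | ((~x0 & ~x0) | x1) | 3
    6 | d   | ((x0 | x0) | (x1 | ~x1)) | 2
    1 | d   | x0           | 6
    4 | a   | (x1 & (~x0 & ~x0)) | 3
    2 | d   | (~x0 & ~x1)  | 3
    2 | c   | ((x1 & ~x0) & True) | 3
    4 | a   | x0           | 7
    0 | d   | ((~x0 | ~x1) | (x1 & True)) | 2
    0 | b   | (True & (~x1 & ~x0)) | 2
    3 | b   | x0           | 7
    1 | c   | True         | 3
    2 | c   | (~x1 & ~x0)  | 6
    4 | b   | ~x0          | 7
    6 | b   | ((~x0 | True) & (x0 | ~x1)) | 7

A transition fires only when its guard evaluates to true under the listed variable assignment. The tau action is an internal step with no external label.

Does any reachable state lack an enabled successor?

Answer: DEADLOCK at state 2

Working:
Reachable = {0,2,3,7}
  0: d→2  d→3  [deg 2]
  2: ∅  [STUCK]
  3: b→7  [deg 1]
  7: ∅  [STUCK]
witness 2: d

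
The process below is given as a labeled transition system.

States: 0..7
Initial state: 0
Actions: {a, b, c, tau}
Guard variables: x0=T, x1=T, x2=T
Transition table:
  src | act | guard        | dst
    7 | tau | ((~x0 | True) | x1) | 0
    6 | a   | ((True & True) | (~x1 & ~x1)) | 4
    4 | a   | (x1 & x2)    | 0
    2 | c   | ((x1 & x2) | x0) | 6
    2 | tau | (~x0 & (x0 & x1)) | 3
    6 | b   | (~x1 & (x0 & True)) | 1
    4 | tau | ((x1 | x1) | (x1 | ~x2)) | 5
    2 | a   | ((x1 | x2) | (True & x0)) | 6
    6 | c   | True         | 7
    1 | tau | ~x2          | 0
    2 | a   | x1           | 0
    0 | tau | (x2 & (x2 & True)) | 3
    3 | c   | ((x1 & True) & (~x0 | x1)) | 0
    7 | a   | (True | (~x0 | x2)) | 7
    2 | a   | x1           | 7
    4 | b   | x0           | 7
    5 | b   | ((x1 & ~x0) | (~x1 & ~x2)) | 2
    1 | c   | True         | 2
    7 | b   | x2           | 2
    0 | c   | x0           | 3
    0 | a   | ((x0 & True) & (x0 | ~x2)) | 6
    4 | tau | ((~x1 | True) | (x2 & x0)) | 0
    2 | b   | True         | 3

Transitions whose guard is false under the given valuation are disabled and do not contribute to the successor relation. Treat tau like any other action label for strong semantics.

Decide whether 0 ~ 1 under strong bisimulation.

Refine partition for ~:
  P[0] = {{0,1,2,3,4,5,6,7}}
  P[1] = {{0},{1,3},{2},{4,7},{5},{6}}
  P[2] = {{0},{1},{2},{3},{4},{5},{6},{7}}
8 equivalence class(es) (converged in 3)
class of 0: {0}; class of 1: {1}

Answer: NOT BISIMILAR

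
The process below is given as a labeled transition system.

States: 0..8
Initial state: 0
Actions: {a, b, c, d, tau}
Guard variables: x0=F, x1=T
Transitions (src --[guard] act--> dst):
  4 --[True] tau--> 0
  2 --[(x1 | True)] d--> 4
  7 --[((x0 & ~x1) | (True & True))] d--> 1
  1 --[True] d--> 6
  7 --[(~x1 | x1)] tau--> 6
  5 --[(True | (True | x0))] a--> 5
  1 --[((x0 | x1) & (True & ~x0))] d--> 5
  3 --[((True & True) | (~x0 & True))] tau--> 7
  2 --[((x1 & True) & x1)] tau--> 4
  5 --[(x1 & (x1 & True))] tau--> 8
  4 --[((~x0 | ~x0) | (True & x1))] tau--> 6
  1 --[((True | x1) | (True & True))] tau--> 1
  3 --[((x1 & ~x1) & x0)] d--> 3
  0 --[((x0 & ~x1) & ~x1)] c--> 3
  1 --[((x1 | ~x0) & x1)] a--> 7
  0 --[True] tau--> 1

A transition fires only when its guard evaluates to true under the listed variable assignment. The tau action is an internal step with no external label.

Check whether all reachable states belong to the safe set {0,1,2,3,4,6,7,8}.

Answer: INVARIANT VIOLATED at state 5

Trace:
Inv-set: {0,1,2,3,4,6,7,8}
R = {0,1,5,6,7,8}
  0: safe
  1: safe
  5: ✗ unsafe
  6: safe
  7: safe
  8: safe
reach 5 via tau·d — violates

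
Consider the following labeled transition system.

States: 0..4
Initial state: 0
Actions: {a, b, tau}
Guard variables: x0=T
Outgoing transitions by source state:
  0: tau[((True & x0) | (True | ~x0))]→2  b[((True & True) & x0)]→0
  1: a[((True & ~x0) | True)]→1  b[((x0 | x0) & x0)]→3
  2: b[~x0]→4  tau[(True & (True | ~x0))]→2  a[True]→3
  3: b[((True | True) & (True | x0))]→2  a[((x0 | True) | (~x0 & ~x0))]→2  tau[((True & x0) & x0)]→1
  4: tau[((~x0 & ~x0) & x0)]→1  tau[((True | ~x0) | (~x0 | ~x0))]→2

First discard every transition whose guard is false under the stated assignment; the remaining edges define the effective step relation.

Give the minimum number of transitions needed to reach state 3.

Answer: 2

Working:
Layered search for 3:
  L0 = {0}
  L1 = {2}
  L2 = {3}
3 enters at depth 2; path tau·a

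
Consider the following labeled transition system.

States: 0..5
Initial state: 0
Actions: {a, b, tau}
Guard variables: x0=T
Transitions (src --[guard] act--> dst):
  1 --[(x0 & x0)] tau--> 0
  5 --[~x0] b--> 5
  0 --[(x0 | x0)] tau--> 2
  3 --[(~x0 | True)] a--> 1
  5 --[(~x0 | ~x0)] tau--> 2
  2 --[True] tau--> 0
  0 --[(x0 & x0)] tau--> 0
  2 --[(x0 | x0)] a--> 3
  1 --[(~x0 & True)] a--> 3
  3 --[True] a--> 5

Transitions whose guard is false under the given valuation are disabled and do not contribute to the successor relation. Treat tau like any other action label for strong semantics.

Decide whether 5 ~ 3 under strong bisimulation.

Answer: NOT BISIMILAR

Analysis:
Bisimulation quotient by refinement:
  π0 = {{0,1,2,3,4,5}}
  π1 = {{0,1},{2},{3},{4,5}}
  π2 = {{0},{1},{2},{3},{4,5}}
Fixed point at round 3; 5 class(es).
[5]={4,5}  [3]={3}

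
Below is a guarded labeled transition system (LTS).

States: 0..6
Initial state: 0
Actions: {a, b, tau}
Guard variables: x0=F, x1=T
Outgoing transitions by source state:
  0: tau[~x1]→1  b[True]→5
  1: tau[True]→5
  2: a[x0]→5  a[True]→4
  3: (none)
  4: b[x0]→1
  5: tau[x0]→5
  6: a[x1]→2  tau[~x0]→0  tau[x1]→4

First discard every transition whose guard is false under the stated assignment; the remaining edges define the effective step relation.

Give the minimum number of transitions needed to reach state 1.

Answer: UNREACHABLE

Working:
Breadth-first toward 1:
  Layer 0: {0}
  Layer 1: {5}
1 never appears.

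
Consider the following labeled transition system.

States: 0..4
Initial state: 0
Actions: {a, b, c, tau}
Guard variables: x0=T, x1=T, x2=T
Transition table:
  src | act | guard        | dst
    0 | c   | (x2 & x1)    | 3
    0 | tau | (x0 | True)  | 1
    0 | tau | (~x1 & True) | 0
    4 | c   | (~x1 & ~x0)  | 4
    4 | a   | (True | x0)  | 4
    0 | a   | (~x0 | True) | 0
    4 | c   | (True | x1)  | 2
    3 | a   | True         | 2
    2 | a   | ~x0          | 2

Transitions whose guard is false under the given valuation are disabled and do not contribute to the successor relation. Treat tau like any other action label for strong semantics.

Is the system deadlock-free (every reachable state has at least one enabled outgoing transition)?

Answer: DEADLOCK at state 1

Analysis:
Reachable = {0,1,2,3}
  0: a→0  c→3  tau→1  [3 out]
  1: ∅  [STUCK]
  2: ∅  [STUCK]
  3: a→2  [1 out]
witness 1: tau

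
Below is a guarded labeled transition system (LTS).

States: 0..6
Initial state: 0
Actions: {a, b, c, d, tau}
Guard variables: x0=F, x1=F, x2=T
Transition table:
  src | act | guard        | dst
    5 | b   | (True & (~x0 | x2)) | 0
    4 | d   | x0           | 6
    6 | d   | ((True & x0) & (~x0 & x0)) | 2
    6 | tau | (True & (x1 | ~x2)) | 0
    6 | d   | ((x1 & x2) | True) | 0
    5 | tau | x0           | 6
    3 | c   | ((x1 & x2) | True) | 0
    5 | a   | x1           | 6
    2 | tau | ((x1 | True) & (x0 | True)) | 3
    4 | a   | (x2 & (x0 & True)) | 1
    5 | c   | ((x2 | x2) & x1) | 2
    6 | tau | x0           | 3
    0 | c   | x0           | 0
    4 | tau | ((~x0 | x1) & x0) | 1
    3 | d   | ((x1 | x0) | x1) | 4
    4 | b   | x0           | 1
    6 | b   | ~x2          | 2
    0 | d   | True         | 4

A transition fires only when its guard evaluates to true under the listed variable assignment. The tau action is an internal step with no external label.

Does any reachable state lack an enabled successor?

Answer: DEADLOCK at state 4

Analysis:
Reach set: {0,4}
  0: d→4  [1 out]
  4: ∅  [STUCK]
witness 4: d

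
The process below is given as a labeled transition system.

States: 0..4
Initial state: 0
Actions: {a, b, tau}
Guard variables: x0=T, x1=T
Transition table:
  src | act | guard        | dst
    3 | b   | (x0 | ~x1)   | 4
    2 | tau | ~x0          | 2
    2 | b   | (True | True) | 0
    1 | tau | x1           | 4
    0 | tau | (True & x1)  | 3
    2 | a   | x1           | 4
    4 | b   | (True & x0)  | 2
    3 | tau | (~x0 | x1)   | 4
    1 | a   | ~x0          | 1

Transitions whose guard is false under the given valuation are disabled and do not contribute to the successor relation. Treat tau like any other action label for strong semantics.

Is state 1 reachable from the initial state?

Answer: UNREACHABLE

Analysis:
After dropping false guards: 7 live edges.
L0 = {0}
L1 = {3}  now seen {0,3}
L2 = {4}  now seen {0,3,4}
L3 = {2}  now seen {0,2,3,4}
Reachable = {0,2,3,4}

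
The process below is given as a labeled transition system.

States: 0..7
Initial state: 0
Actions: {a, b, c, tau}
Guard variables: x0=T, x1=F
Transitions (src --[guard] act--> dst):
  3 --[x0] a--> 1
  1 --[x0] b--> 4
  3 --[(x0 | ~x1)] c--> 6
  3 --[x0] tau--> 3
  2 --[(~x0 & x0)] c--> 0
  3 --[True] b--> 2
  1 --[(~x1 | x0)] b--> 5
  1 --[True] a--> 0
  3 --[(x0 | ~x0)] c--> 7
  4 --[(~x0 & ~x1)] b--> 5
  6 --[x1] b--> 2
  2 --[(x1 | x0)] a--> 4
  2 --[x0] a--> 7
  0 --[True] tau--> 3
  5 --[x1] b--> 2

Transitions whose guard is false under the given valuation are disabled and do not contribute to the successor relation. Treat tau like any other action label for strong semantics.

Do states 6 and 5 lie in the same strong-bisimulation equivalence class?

Compute ~ classes (split until stable):
  P[0] = {{0,1,2,3,4,5,6,7}}
  P[1] = {{0},{1},{2},{3},{4,5,6,7}}
Fixed point at round 2; 5 class(es).
class of 6: {4,5,6,7}; class of 5: {4,5,6,7}

Answer: BISIMILAR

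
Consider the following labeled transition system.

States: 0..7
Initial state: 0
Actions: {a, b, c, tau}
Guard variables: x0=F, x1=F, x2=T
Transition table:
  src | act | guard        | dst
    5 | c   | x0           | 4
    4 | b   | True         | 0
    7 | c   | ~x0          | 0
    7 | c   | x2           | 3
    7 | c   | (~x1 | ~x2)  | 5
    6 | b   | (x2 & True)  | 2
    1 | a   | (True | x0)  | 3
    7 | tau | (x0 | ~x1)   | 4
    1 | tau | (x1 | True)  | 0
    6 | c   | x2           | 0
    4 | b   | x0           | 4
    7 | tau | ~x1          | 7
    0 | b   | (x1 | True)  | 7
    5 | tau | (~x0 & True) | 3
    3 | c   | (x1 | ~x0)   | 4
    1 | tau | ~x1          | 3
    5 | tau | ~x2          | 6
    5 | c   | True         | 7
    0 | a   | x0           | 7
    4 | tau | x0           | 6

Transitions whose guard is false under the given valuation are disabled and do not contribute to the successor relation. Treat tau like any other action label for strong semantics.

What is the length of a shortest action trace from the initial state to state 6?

Answer: UNREACHABLE

Working:
BFS to 6:
  L0 = {0}
  L1 = {7}
  L2 = {3,4,5}
6 never appears.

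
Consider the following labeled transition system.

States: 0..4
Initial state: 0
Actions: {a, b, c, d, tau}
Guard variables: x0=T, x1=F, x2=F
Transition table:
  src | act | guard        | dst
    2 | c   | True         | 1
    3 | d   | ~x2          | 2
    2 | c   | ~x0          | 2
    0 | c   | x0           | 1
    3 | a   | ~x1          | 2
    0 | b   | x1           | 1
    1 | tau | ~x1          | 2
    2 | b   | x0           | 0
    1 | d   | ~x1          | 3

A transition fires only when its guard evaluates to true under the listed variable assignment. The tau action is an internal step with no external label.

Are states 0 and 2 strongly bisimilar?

Refine partition for ~:
  round 0: {{0,1,2,3,4}}
  round 1: {{0},{1},{2},{3},{4}}
stable after 2 split(s): 5 block(s)
class of 0: {0}; class of 2: {2}

Answer: NOT BISIMILAR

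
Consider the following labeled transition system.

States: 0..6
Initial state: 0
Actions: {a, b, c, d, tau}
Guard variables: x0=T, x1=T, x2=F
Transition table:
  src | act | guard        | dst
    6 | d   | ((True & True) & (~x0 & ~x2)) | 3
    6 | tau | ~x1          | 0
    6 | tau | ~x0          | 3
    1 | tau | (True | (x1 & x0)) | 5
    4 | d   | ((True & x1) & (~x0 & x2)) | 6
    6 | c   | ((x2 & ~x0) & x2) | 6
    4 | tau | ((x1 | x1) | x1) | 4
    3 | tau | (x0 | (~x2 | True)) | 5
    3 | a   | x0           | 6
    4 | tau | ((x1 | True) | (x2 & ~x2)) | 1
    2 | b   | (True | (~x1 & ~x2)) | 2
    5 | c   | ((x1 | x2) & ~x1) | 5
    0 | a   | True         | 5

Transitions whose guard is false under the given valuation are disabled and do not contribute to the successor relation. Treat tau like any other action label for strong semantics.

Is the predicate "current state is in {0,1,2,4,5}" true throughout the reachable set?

Answer: INVARIANT HOLDS

Trace:
Safe = {0,1,2,4,5}
Reach set: {0,5}
  0: safe
  5: safe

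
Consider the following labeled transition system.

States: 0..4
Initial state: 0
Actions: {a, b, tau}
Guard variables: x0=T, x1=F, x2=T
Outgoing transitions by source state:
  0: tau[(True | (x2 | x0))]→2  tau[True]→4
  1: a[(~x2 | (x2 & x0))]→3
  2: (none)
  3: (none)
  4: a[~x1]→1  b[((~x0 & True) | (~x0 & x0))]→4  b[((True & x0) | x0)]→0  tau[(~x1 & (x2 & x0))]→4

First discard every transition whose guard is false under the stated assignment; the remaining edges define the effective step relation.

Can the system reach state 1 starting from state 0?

After dropping false guards: 6 live edges.
L0 = {0}
L1 = {2,4}  total {0,2,4}
L2 = {1}  total {0,1,2,4}
L3 = {3}  total {0,1,2,3,4}
Reachable = {0,1,2,3,4}
trace reaching 1: tau·a

Answer: REACHABLE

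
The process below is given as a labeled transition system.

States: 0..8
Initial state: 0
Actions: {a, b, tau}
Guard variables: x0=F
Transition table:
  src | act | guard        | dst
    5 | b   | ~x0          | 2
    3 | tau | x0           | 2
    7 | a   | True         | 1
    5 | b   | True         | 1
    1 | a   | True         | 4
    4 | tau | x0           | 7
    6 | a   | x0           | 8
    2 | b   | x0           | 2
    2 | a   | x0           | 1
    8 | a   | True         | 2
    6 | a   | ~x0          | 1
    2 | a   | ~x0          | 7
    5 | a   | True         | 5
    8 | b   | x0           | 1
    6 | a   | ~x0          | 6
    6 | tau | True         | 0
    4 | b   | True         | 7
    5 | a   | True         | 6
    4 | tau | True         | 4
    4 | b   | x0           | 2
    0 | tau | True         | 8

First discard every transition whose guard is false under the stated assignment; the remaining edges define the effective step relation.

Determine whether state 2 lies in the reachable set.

Guard filter leaves 14 enabled edge(s).
depth 0: {0}
depth 1: {8}  now seen {0,8}
depth 2: {2}  now seen {0,2,8}
depth 3: {7}  now seen {0,2,7,8}
depth 4: {1}  now seen {0,1,2,7,8}
depth 5: {4}  now seen {0,1,2,4,7,8}
Reachable = {0,1,2,4,7,8}
Path to 2: tau·a

Answer: REACHABLE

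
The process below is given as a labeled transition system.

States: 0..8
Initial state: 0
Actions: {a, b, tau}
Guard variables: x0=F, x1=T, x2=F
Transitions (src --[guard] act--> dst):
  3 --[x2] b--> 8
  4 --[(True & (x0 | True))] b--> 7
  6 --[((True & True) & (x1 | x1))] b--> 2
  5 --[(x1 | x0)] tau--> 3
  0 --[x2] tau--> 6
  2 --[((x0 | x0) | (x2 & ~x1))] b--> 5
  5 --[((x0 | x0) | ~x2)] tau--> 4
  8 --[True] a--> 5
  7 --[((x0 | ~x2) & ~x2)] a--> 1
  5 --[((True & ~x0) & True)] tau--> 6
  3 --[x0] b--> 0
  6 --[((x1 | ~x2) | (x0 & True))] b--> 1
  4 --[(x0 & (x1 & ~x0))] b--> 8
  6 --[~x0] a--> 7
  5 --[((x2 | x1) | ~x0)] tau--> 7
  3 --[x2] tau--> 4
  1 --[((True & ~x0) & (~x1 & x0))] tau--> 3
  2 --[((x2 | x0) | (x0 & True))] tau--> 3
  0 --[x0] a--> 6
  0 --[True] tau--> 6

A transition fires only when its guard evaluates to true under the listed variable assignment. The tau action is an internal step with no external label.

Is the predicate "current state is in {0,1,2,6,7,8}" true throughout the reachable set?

Safe = {0,1,2,6,7,8}
R = {0,1,2,6,7}
  0: safe
  1: safe
  2: safe
  6: safe
  7: safe

Answer: INVARIANT HOLDS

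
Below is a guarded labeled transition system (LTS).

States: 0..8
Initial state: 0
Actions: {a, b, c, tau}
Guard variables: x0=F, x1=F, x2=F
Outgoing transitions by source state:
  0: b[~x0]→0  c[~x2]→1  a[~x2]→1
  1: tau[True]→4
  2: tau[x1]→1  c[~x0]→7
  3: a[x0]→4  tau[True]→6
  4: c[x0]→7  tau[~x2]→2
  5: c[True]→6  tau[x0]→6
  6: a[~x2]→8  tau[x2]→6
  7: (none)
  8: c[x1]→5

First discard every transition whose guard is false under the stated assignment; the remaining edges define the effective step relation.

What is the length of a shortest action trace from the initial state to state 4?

Answer: 2

Trace:
BFS to 4:
  Layer 0: {0}
  Layer 1: {1}
  Layer 2: {4}
depth(4)=2, e.g. a·tau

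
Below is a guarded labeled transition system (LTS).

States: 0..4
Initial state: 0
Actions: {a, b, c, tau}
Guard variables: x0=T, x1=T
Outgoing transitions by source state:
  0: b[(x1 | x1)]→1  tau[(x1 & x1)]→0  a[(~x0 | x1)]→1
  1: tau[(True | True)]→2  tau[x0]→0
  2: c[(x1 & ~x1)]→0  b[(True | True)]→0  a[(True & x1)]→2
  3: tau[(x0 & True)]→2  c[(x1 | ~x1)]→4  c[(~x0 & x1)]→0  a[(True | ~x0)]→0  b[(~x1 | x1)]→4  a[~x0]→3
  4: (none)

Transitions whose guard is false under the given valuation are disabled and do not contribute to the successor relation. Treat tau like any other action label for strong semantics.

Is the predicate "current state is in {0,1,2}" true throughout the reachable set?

Answer: INVARIANT HOLDS

Working:
Allowed set {0,1,2}
Reachable = {0,1,2}
  0: ✓
  1: ✓
  2: ✓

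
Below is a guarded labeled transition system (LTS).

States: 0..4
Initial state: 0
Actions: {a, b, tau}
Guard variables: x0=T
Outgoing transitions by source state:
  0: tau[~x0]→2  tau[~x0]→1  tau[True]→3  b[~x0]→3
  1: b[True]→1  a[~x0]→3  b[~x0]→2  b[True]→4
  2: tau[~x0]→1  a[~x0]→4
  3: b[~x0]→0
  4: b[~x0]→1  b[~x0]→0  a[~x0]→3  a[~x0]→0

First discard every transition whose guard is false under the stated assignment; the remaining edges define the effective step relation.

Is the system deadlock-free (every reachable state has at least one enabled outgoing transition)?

Reachable = {0,3}
  0: tau→3  [deg 1]
  3: ∅  [STUCK]
witness 3: tau

Answer: DEADLOCK at state 3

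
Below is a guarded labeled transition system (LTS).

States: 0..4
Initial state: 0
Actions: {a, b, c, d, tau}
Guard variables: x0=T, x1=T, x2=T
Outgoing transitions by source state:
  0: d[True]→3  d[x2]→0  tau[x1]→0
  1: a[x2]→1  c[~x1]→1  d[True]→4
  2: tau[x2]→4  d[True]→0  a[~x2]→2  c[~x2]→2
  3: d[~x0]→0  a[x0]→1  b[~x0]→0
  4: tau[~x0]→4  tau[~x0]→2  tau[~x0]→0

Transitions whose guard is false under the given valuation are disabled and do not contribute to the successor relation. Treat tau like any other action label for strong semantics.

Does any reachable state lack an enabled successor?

Answer: DEADLOCK at state 4

Working:
Reach set: {0,1,3,4}
  0: d→0  d→3  tau→0  [3 exit(s)]
  1: a→1  d→4  [2 exit(s)]
  3: a→1  [1 exit(s)]
  4: ∅  [no exit]
witness 4: d·a·d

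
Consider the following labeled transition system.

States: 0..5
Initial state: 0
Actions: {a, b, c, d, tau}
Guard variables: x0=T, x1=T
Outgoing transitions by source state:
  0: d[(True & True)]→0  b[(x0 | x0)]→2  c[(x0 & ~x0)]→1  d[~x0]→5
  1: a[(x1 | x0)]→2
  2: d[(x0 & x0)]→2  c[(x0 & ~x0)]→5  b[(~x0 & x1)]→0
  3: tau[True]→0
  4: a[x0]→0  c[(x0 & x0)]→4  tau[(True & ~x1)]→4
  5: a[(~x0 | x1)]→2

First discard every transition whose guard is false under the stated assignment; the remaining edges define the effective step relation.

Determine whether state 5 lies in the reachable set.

After dropping false guards: 8 live edges.
Layer 0: {0}
Layer 1: {2}  cumulative {0,2}
R = {0,2}

Answer: UNREACHABLE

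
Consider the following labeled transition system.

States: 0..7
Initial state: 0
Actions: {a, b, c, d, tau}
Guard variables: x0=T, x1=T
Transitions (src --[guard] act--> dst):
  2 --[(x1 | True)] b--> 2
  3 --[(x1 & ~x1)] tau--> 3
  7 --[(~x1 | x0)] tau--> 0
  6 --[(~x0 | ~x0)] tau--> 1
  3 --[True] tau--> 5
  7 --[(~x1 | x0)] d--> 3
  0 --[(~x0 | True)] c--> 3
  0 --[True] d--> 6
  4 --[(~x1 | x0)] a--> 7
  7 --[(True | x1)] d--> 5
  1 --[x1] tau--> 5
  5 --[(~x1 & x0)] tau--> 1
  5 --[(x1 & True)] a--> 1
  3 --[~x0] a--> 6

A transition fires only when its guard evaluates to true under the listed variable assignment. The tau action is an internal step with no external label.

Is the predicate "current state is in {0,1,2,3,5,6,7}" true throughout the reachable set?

Answer: INVARIANT HOLDS

Trace:
Inv-set: {0,1,2,3,5,6,7}
Reach set: {0,1,3,5,6}
  0: ok
  1: ok
  3: ok
  5: ok
  6: ok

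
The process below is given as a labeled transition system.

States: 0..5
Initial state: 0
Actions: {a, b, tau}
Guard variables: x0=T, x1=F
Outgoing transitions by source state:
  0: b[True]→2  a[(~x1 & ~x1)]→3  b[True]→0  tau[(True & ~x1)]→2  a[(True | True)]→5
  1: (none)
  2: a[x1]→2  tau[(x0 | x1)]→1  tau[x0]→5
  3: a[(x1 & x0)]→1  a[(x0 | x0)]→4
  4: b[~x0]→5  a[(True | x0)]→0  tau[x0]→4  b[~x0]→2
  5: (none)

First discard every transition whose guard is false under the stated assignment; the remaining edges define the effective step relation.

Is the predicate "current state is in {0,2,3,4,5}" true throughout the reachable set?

Answer: INVARIANT VIOLATED at state 1

Trace:
Safe = {0,2,3,4,5}
Reach set: {0,1,2,3,4,5}
  0: ✓
  1: VIOLATES
  2: ✓
  3: ✓
  4: ✓
  5: ✓
witness against invariant: b·tau → 1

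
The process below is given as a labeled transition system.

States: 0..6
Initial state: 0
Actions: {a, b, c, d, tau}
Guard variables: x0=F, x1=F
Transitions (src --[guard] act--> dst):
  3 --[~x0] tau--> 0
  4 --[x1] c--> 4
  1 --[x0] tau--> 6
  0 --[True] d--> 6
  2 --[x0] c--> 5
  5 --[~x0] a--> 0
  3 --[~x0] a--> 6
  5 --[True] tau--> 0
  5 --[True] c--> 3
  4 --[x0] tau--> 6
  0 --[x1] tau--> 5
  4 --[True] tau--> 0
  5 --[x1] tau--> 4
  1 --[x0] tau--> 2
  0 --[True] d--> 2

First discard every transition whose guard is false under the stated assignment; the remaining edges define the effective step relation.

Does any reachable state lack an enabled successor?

Reach set: {0,2,6}
  0: d→2  d→6  [deg 2]
  2: ∅  [no exit]
  6: ∅  [no exit]
witness 2: d

Answer: DEADLOCK at state 2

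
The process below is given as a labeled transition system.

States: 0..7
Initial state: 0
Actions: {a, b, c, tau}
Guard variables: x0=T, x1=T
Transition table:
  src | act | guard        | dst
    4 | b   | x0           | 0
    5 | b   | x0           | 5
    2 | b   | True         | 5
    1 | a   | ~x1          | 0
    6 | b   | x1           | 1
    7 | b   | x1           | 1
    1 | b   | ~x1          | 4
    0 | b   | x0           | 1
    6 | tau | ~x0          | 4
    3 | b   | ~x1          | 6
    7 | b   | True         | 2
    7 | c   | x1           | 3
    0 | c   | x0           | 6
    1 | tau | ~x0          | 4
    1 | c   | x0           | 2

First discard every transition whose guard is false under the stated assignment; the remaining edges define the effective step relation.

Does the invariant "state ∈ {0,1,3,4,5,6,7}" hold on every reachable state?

Allowed set {0,1,3,4,5,6,7}
R = {0,1,2,5,6}
  0: ✓
  1: ✓
  2: VIOLATES
  5: ✓
  6: ✓
witness against invariant: b·c → 2

Answer: INVARIANT VIOLATED at state 2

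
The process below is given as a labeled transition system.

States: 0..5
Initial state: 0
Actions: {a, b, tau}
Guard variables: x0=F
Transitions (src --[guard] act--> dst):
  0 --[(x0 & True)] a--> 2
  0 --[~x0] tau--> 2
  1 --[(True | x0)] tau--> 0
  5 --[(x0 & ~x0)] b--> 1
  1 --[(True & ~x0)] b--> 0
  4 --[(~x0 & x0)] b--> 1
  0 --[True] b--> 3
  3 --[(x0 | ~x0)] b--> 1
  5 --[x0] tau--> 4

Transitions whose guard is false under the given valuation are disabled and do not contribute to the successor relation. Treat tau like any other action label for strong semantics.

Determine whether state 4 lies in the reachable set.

Answer: UNREACHABLE

Trace:
5 transition(s) survive guard evaluation.
L0 = {0}
L1 = {2,3}  total {0,2,3}
L2 = {1}  total {0,1,2,3}
Reach set: {0,1,2,3}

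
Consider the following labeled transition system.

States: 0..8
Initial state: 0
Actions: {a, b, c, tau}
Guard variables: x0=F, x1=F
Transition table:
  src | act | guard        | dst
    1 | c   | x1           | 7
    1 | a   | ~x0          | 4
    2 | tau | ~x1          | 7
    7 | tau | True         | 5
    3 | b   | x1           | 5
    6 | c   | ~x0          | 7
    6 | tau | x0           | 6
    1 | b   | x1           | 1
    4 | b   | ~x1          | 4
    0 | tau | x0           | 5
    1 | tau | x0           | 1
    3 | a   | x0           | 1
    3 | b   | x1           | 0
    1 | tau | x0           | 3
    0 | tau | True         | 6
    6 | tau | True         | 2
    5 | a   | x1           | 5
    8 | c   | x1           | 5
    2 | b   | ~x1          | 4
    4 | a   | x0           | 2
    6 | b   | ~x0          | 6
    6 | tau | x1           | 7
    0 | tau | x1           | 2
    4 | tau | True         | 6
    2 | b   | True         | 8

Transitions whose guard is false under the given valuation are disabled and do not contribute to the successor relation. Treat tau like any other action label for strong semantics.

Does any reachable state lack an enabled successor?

Reach set: {0,2,4,5,6,7,8}
  0: tau→6  [1 exit(s)]
  2: b→4  b→8  tau→7  [3 exit(s)]
  4: b→4  tau→6  [2 exit(s)]
  5: ∅  [no exit]
  6: b→6  c→7  tau→2  [3 exit(s)]
  7: tau→5  [1 exit(s)]
  8: ∅  [no exit]
witness 5: tau·c·tau

Answer: DEADLOCK at state 5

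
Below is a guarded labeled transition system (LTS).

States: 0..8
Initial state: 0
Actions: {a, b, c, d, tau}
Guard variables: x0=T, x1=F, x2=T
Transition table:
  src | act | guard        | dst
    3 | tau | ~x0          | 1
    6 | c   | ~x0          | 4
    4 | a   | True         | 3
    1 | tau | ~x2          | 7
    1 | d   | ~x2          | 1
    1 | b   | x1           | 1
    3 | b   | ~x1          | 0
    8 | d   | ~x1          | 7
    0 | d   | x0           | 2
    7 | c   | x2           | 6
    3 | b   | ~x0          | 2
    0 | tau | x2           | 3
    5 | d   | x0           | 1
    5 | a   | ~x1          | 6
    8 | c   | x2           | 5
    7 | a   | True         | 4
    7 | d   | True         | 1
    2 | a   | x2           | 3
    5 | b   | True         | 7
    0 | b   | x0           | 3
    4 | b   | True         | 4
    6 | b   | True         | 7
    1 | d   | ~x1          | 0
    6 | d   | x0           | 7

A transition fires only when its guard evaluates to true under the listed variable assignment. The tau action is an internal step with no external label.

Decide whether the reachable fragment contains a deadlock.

Answer: DEADLOCK-FREE

Analysis:
Reachable = {0,2,3}
  0: b→3  d→2  tau→3  [3 exit(s)]
  2: a→3  [1 exit(s)]
  3: b→0  [1 exit(s)]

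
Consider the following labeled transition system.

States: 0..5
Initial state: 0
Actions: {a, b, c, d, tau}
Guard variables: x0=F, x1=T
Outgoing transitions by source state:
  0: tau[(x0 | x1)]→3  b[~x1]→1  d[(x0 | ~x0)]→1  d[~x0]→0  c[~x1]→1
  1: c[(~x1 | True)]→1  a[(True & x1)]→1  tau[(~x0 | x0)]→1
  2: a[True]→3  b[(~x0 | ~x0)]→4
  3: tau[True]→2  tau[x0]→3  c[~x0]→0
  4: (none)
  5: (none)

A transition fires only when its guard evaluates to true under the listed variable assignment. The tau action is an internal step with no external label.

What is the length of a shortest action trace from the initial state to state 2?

Answer: 2

Working:
Layered search for 2:
  depth 0: {0}
  depth 1: {1,3}
  depth 2: {2}
2 enters at depth 2; path tau·tau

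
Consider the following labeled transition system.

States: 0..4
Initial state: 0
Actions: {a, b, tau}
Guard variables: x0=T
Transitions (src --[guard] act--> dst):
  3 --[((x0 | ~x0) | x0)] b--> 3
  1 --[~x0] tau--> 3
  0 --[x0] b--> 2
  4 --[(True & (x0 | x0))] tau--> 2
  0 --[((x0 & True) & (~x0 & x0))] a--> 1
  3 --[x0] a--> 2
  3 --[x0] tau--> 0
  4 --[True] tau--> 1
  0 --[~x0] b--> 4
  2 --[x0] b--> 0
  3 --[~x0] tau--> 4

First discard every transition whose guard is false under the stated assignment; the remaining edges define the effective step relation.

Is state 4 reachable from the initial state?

Answer: UNREACHABLE

Trace:
After dropping false guards: 7 live edges.
Layer 0: {0}
Layer 1: {2}  now seen {0,2}
Reach set: {0,2}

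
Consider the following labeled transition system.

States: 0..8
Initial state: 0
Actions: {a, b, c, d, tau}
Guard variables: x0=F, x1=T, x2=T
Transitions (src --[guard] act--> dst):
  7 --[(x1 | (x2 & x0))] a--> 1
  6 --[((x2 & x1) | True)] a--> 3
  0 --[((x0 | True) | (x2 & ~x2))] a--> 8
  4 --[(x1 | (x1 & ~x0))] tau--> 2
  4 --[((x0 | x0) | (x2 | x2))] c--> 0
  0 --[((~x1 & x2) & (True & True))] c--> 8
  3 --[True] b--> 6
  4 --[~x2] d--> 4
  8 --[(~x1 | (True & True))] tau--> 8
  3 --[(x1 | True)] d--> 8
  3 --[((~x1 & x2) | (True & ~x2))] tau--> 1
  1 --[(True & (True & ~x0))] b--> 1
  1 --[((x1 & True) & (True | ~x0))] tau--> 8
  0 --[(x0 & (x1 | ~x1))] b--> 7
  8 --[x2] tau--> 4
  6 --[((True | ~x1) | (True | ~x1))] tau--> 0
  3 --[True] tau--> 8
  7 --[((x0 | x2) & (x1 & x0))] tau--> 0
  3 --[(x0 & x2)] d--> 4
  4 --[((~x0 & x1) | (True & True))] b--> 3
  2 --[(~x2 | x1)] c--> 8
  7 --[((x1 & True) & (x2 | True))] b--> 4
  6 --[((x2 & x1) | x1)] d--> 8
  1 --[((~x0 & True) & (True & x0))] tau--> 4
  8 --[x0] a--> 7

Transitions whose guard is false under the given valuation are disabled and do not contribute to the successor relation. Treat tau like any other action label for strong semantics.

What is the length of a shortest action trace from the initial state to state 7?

Answer: UNREACHABLE

Working:
BFS to 7:
  L0 = {0}
  L1 = {8}
  L2 = {4}
  L3 = {2,3}
  L4 = {6}
7 never appears.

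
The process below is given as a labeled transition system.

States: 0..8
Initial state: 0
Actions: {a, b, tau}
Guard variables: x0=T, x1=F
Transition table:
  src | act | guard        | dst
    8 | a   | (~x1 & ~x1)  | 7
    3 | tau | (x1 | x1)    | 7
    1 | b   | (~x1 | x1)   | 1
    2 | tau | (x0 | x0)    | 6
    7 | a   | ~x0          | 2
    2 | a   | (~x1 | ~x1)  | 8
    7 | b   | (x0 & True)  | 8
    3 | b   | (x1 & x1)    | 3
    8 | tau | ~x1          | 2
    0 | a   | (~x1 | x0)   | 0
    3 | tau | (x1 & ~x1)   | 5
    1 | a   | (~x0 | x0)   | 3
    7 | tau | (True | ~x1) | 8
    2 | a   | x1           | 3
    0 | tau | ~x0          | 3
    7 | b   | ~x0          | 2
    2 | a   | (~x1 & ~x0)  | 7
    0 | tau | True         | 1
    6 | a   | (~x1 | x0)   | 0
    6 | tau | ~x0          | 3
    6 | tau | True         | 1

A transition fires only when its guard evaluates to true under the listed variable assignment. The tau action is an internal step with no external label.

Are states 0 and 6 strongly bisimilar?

Answer: BISIMILAR

Working:
Bisimulation quotient by refinement:
  P[0] = {{0,1,2,3,4,5,6,7,8}}
  P[1] = {{0,2,6,8},{1},{3,4,5},{7}}
  P[2] = {{0,6},{1},{2},{3,4,5},{7},{8}}
stable after 3 split(s): 6 block(s)
0∈{0,6}, 6∈{0,6}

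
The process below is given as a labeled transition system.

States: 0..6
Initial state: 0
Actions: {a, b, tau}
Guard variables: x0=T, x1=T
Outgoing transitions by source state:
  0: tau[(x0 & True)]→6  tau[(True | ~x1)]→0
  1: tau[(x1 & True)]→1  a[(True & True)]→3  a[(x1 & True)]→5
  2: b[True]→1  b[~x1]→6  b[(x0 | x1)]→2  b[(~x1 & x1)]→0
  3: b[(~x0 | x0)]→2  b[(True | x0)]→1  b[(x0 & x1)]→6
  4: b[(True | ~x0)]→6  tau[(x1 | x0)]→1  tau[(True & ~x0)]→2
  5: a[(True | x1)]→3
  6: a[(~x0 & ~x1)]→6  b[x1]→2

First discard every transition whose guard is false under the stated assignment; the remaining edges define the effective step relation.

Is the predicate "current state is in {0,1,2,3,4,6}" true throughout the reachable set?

Inv-set: {0,1,2,3,4,6}
Reach set: {0,1,2,3,5,6}
  0: ok
  1: ok
  2: ok
  3: ok
  5: outside
  6: ok
reach 5 via tau·b·b·a — violates

Answer: INVARIANT VIOLATED at state 5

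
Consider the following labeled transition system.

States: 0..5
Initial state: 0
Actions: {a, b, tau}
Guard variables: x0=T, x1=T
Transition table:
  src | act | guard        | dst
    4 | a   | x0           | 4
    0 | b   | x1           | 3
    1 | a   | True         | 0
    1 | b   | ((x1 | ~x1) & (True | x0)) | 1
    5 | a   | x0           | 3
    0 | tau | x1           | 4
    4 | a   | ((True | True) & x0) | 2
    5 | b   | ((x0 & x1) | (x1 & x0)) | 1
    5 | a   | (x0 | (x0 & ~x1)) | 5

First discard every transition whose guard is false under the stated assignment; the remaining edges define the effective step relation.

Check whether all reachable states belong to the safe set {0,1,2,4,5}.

Answer: INVARIANT VIOLATED at state 3

Analysis:
Allowed set {0,1,2,4,5}
Reachable = {0,2,3,4}
  0: safe
  2: safe
  3: VIOLATES
  4: safe
counterexample path to 3: b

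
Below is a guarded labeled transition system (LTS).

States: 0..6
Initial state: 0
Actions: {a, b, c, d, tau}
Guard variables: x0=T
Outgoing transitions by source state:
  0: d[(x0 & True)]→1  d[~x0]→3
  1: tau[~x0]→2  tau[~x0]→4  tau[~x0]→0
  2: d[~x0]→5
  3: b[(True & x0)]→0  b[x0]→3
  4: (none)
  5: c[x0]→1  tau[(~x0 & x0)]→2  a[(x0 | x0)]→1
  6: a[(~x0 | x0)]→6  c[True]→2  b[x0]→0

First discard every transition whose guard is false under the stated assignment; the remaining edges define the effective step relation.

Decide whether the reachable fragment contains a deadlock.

Reachable = {0,1}
  0: d→1  [1 exit(s)]
  1: ∅  [STUCK]
Path to 1: d

Answer: DEADLOCK at state 1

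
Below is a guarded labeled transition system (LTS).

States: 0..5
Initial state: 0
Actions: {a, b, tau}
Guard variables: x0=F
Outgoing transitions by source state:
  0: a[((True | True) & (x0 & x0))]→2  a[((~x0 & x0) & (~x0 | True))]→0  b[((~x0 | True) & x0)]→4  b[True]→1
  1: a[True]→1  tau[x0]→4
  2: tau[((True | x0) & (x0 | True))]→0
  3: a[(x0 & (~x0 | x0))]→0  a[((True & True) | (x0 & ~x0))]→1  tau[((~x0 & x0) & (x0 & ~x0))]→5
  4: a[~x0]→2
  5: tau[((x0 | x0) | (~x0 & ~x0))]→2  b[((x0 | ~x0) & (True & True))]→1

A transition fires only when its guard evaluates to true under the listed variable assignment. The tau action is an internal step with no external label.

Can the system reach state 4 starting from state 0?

7 transition(s) survive guard evaluation.
L0 = {0}
L1 = {1}  cumulative {0,1}
Reachable = {0,1}

Answer: UNREACHABLE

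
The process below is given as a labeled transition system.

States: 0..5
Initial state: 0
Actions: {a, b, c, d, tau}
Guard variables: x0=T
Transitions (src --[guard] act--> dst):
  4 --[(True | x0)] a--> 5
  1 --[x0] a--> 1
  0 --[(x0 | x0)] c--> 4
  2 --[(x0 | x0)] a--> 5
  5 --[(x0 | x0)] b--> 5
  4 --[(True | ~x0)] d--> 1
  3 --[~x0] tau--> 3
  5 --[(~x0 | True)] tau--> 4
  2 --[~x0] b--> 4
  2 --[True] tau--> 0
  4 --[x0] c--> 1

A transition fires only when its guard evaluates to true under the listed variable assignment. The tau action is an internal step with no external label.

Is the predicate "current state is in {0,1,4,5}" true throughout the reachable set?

Answer: INVARIANT HOLDS

Trace:
Allowed set {0,1,4,5}
Reachable = {0,1,4,5}
  0: ✓
  1: ✓
  4: ✓
  5: ✓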